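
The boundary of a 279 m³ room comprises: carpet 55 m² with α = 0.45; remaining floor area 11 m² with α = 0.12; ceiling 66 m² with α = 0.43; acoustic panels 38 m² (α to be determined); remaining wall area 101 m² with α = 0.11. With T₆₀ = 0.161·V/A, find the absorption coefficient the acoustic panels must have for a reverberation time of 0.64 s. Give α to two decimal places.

From T₆₀ = 0.161·V/A, the target T₆₀ = 0.64 s needs A = 0.161·279/0.64 = 70.19 m².
Absorption from the other surfaces = 55·0.45 + 11·0.12 + 66·0.43 + 101·0.11 = 65.56 m², so the acoustic panels must supply 4.63 m² over 38 m².
α = 4.63/38 = 0.122.

0.12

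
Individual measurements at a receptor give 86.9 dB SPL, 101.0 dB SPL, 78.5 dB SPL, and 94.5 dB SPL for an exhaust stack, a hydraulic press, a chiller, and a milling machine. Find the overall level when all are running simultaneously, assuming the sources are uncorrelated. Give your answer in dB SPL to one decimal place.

For uncorrelated sources the intensities add, so convert each level to linear form, sum, and take 10·log₁₀ of the total.
Σ 10^(L/10) = 10^(86.9/10) + 10^(101.0/10) + 10^(78.5/10) + 10^(94.5/10) = 1.597e+10.
L_total = 10·log₁₀(1.597e+10) = 102.03 dB SPL.

102.0 dB SPL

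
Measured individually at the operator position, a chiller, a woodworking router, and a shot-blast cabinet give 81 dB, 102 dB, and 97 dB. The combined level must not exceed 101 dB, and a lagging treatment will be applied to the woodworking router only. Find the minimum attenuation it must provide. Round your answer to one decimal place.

Everything except the woodworking router sums to 10^(81/10) + 10^(97/10) = 5.138e+09 in linear terms, 97.11 dB.
To meet 101 dB overall, the treated woodworking router may contribute at most 10^(101/10) − 5.138e+09 = 7.451e+09, i.e. 98.72 dB.
Required insertion loss = 102 − 98.72 = 3.28 dB.

3.3 dB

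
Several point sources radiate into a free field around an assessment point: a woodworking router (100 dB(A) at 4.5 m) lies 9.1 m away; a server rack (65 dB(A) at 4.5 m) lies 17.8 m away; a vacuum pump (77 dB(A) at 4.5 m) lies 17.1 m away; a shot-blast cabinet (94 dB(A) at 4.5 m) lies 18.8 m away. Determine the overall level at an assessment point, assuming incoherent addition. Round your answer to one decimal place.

94.1 dB(A)

Propagate each source to the receiver with L = L_ref − 20·log₁₀(r/r_ref), then add intensities.
woodworking router: 100 − 20·log₁₀(9.1/4.5) = 100 − 6.12 = 93.88 dB(A).
server rack: 65 − 20·log₁₀(17.8/4.5) = 65 − 11.94 = 53.06 dB(A).
vacuum pump: 77 − 20·log₁₀(17.1/4.5) = 77 − 11.60 = 65.40 dB(A).
shot-blast cabinet: 94 − 20·log₁₀(18.8/4.5) = 94 − 12.42 = 81.58 dB(A).
Σ 10^(L/10) = 2.593e+09 → L_total = 10·log₁₀(2.593e+09) = 94.14 dB(A).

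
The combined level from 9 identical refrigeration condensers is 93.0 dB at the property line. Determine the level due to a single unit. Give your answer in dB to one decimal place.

Dividing the total intensity by 9 lowers the level by 10·log₁₀ 9 = 9.542 dB: L₁ = 93.0 − 9.542.

83.5 dB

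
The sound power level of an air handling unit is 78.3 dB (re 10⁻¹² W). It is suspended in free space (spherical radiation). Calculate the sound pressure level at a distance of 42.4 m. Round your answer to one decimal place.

L_p = L_w − 10·log₁₀(4π·r²) with r = 42.4 m.
4π·r² = 2.259e+04 m², 10·log₁₀ of that is 43.539 dB.
L_p = 78.3 − 43.539 = 34.76 dB.

34.8 dB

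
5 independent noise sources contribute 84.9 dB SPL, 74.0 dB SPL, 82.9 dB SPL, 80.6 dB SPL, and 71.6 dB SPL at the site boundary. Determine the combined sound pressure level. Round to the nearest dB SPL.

For uncorrelated sources the intensities add, so convert each level to linear form, sum, and take 10·log₁₀ of the total.
Σ 10^(L/10) = 10^(84.9/10) + 10^(74.0/10) + 10^(82.9/10) + 10^(80.6/10) + 10^(71.6/10) = 6.584e+08.
L_total = 10·log₁₀(6.584e+08) = 88.18 dB SPL.

88 dB SPL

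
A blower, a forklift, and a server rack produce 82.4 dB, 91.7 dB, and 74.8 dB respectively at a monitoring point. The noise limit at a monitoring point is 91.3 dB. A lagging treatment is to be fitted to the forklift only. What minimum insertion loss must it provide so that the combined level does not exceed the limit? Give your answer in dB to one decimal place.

1.1 dB

Fixed contribution from the other sources: Σ 10^(L/10) = 10^(82.4/10) + 10^(74.8/10) = 2.040e+08 (83.10 dB).
The limit corresponds to 10^(91.3/10) = 1.349e+09; subtracting the fixed part leaves 1.145e+09 for the forklift, i.e. 90.59 dB.
So the forklift must be reduced from 91.7 to 90.59 dB: IL = 1.11 dB.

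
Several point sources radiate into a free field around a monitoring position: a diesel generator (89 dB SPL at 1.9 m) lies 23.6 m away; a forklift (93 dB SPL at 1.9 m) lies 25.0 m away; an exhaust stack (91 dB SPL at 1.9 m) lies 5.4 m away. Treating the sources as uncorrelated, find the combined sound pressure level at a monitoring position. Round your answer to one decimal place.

Propagate each source to the receiver with L = L_ref − 20·log₁₀(r/r_ref), then add intensities.
diesel generator: 89 − 20·log₁₀(23.6/1.9) = 89 − 21.88 = 67.12 dB SPL.
forklift: 93 − 20·log₁₀(25.0/1.9) = 93 − 22.38 = 70.62 dB SPL.
exhaust stack: 91 − 20·log₁₀(5.4/1.9) = 91 − 9.07 = 81.93 dB SPL.
Σ 10^(L/10) = 1.725e+08 → L_total = 10·log₁₀(1.725e+08) = 82.37 dB SPL.

82.4 dB SPL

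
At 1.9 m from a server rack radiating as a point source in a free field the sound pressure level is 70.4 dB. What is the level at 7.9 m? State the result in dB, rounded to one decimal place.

58.0 dB

For a point source, L₂ = L₁ − 20·log₁₀(r₂/r₁).
L₂ = 70.4 − 20·log₁₀(7.9/1.9) = 70.4 − 12.377 = 58.02 dB.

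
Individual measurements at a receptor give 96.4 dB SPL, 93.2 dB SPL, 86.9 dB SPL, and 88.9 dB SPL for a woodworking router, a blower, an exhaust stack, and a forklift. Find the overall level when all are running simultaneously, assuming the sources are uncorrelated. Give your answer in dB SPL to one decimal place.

98.9 dB SPL

For uncorrelated sources the intensities add, so convert each level to linear form, sum, and take 10·log₁₀ of the total.
Σ 10^(L/10) = 10^(96.4/10) + 10^(93.2/10) + 10^(86.9/10) + 10^(88.9/10) = 7.720e+09.
L_total = 10·log₁₀(7.720e+09) = 98.88 dB SPL.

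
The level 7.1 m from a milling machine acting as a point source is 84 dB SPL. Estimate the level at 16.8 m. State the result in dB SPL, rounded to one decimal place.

76.5 dB SPL

Point-source attenuation: ΔL = 20·log₁₀(r₂/r₁) = 20·log₁₀(16.8/7.1) = 7.481 dB.
L₂ = 84 − 20·log₁₀(16.8/7.1) = 84 − 7.481 = 76.52 dB SPL.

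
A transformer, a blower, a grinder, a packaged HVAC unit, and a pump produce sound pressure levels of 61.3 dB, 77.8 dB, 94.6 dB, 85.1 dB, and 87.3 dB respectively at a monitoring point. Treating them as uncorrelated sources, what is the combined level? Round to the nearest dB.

96 dB

Incoherent sources combine by intensity addition: L_total = 10·log₁₀(Σ 10^(L_i/10)).
Σ 10^(L/10) = 10^(61.3/10) + 10^(77.8/10) + 10^(94.6/10) + 10^(85.1/10) + 10^(87.3/10) = 3.806e+09.
L_total = 10·log₁₀(3.806e+09) = 95.80 dB.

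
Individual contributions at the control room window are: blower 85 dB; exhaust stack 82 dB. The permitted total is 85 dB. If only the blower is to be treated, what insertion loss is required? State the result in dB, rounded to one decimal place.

3.0 dB

The untreated sources together contribute 10^(82/10) = 1.585e+08, i.e. 82.00 dB.
To meet 85 dB overall, the treated blower may contribute at most 10^(85/10) − 1.585e+08 = 1.577e+08, i.e. 81.98 dB.
So the blower must be reduced from 85 to 81.98 dB: IL = 3.02 dB.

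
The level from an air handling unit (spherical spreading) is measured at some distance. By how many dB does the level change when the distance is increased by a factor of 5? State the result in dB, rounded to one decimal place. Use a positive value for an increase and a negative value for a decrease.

With spherical spreading the level changes by −20·log₁₀(r₂/r₁).
ΔL = −20·log₁₀(5) = -13.98 dB.

-14.0 dB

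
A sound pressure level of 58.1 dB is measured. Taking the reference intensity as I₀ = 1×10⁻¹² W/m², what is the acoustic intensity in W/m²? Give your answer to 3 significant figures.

I = I₀·10^(L/10) = 10⁻¹² × 10^(58.1/10) = 10^(-6.190).

6.46e-07 W/m²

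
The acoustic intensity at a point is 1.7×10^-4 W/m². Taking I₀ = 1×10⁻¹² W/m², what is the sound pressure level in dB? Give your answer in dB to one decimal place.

L = 10·log₁₀(I/I₀) = 10·log₁₀(1.7×10^-4/10⁻¹²) = 10·log₁₀(1.7×10^8).
L = 10·(0.2304 + 8) = 82.30 dB.

82.3 dB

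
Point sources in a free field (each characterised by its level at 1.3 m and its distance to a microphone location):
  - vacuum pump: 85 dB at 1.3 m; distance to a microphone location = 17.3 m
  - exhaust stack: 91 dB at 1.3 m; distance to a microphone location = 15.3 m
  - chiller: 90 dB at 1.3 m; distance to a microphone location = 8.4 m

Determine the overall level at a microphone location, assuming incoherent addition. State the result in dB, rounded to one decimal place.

Propagate each source to the receiver with L = L_ref − 20·log₁₀(r/r_ref), then add intensities.
vacuum pump: 85 − 20·log₁₀(17.3/1.3) = 85 − 22.48 = 62.52 dB.
exhaust stack: 91 − 20·log₁₀(15.3/1.3) = 91 − 21.41 = 69.59 dB.
chiller: 90 − 20·log₁₀(8.4/1.3) = 90 − 16.21 = 73.79 dB.
Σ 10^(L/10) = 3.483e+07 → L_total = 10·log₁₀(3.483e+07) = 75.42 dB.

75.4 dB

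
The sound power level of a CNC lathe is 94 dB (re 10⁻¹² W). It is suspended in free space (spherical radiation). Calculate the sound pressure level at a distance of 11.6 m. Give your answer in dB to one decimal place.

61.7 dB

L_p = L_w − 10·log₁₀(4π·r²) with r = 11.6 m.
4π·r² = 1691 m², 10·log₁₀ of that is 32.281 dB.
L_p = 94 − 32.281 = 61.72 dB.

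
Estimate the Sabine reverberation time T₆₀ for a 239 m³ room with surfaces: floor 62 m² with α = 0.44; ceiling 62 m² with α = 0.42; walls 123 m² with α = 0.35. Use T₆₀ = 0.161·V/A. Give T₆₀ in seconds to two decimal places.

Summing Sᵢαᵢ: 62·0.44 + 62·0.42 + 123·0.35 = 96.37 m².
T₆₀ = 0.161 × 239 / 96.37 = 0.399 s.

0.40 s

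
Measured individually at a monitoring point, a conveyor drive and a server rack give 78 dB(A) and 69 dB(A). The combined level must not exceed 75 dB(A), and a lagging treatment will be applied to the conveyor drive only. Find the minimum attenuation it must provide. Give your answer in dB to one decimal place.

4.3 dB

Fixed contribution from the other source: Σ 10^(L/10) = 10^(69/10) = 7.943e+06 (69.00 dB(A)).
To meet 75 dB(A) overall, the treated conveyor drive may contribute at most 10^(75/10) − 7.943e+06 = 2.368e+07, i.e. 73.74 dB(A).
So the conveyor drive must be reduced from 78 to 73.74 dB(A): IL = 4.26 dB.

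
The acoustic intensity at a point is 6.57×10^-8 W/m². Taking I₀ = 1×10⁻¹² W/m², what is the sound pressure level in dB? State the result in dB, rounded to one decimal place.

48.2 dB

I/I₀ = 6.57×10^-8/10⁻¹² = 6.57×10^4, and L = 10·log₁₀(I/I₀).
L = 10·(0.8176 + 4) = 48.18 dB.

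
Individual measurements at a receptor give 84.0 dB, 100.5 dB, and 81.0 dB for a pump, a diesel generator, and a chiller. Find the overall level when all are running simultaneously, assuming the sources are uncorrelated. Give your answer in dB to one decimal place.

For uncorrelated sources the intensities add, so convert each level to linear form, sum, and take 10·log₁₀ of the total.
Σ 10^(L/10) = 10^(84.0/10) + 10^(100.5/10) + 10^(81.0/10) = 1.160e+10.
L_total = 10·log₁₀(1.160e+10) = 100.64 dB.

100.6 dB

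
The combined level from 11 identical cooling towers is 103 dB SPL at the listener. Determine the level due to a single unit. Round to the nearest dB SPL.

93 dB SPL

Dividing the total intensity by 11 lowers the level by 10·log₁₀ 11 = 10.414 dB: L₁ = 103 − 10.414.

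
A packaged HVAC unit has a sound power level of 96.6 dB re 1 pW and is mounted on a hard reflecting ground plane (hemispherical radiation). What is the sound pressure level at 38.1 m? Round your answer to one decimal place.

Free-field hemispherical radiation: L_p = L_w − 10·log₁₀(2π·r²), r = 38.1 m.
2π·r² = 9121 m², 10·log₁₀ of that is 39.600 dB.
L_p = 96.6 − 39.600 = 57.00 dB.

57.0 dB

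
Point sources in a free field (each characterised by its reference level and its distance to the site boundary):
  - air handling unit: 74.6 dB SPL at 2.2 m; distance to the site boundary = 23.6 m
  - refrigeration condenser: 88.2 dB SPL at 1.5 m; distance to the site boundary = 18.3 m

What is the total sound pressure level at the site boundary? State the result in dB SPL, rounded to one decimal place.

First find each source's level at the receiver (point-source: −20·log₁₀(r/r_ref)), then combine on an intensity basis.
air handling unit: 74.6 − 20·log₁₀(23.6/2.2) = 74.6 − 20.61 = 53.99 dB SPL.
refrigeration condenser: 88.2 − 20·log₁₀(18.3/1.5) = 88.2 − 21.73 = 66.47 dB SPL.
Σ 10^(L/10) = 4.690e+06 → L_total = 10·log₁₀(4.690e+06) = 66.71 dB SPL.

66.7 dB SPL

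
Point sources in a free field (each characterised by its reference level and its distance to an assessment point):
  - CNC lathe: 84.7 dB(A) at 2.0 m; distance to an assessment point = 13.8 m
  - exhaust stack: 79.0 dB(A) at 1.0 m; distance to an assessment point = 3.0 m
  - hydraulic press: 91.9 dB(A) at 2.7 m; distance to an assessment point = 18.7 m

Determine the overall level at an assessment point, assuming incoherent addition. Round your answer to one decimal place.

Apply inverse-square spreading to bring every level to the receiver, then sum 10^(L/10).
CNC lathe: 84.7 − 20·log₁₀(13.8/2.0) = 84.7 − 16.78 = 67.92 dB(A).
exhaust stack: 79.0 − 20·log₁₀(3.0/1.0) = 79.0 − 9.54 = 69.46 dB(A).
hydraulic press: 91.9 − 20·log₁₀(18.7/2.7) = 91.9 − 16.81 = 75.09 dB(A).
Σ 10^(L/10) = 4.731e+07 → L_total = 10·log₁₀(4.731e+07) = 76.75 dB(A).

76.7 dB(A)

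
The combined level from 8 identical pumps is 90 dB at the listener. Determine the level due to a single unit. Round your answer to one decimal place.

81.0 dB

8 equal contributions raise the level by 10·log₁₀ 8 = 9.031 dB, so each unit alone gives 90 − 9.031.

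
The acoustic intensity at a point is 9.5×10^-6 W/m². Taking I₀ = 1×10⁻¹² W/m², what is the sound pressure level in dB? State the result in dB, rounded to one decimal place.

69.8 dB

I/I₀ = 9.5×10^-6/10⁻¹² = 9.5×10^6, and L = 10·log₁₀(I/I₀).
L = 10·(0.9777 + 6) = 69.78 dB.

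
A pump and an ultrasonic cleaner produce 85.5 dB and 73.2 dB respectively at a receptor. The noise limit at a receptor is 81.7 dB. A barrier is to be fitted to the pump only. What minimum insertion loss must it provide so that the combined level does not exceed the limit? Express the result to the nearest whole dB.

4 dB

Fixed contribution from the other source: Σ 10^(L/10) = 10^(73.2/10) = 2.089e+07 (73.20 dB).
To meet 81.7 dB overall, the treated pump may contribute at most 10^(81.7/10) − 2.089e+07 = 1.270e+08, i.e. 81.04 dB.
Required insertion loss = 85.5 − 81.04 = 4.46 dB.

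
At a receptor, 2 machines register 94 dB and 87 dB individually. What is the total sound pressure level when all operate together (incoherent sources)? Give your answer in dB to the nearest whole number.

95 dB

Incoherent sources combine by intensity addition: L_total = 10·log₁₀(Σ 10^(L_i/10)).
Σ 10^(L/10) = 10^(94/10) + 10^(87/10) = 3.013e+09.
L_total = 10·log₁₀(3.013e+09) = 94.79 dB.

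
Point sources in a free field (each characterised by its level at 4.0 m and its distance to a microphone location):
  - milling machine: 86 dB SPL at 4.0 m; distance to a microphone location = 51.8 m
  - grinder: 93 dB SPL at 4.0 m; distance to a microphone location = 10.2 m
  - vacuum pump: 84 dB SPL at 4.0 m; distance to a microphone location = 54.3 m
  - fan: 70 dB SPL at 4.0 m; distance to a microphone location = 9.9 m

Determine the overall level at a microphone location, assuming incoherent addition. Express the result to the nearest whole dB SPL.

Propagate each source to the receiver with L = L_ref − 20·log₁₀(r/r_ref), then add intensities.
milling machine: 86 − 20·log₁₀(51.8/4.0) = 86 − 22.25 = 63.75 dB SPL.
grinder: 93 − 20·log₁₀(10.2/4.0) = 93 − 8.13 = 84.87 dB SPL.
vacuum pump: 84 − 20·log₁₀(54.3/4.0) = 84 − 22.65 = 61.35 dB SPL.
fan: 70 − 20·log₁₀(9.9/4.0) = 70 − 7.87 = 62.13 dB SPL.
Σ 10^(L/10) = 3.122e+08 → L_total = 10·log₁₀(3.122e+08) = 84.94 dB SPL.

85 dB SPL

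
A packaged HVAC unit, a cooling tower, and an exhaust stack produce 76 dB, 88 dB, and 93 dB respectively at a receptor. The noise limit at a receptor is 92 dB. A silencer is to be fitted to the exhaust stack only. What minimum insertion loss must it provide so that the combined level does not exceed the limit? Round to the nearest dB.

3 dB

Everything except the exhaust stack sums to 10^(76/10) + 10^(88/10) = 6.708e+08 in linear terms, 88.27 dB.
The limit corresponds to 10^(92/10) = 1.585e+09; subtracting the fixed part leaves 9.141e+08 for the exhaust stack, i.e. 89.61 dB.
So the exhaust stack must be reduced from 93 to 89.61 dB: IL = 3.39 dB.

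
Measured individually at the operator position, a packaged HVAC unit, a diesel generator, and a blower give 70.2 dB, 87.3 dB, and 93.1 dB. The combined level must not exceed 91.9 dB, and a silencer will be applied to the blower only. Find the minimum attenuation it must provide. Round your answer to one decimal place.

3.1 dB

The untreated sources together contribute 10^(70.2/10) + 10^(87.3/10) = 5.475e+08, i.e. 87.38 dB.
The limit corresponds to 10^(91.9/10) = 1.549e+09; subtracting the fixed part leaves 1.001e+09 for the blower, i.e. 90.01 dB.
So the blower must be reduced from 93.1 to 90.01 dB: IL = 3.09 dB.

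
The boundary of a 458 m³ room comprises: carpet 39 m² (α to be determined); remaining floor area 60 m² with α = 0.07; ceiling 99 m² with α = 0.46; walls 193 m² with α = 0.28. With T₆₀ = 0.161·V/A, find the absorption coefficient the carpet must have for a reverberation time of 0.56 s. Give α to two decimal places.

0.72

A = 0.161·V/T₆₀ = 0.161·458/0.56 = 131.67 m² sabins.
Absorption from the other surfaces = 60·0.07 + 99·0.46 + 193·0.28 = 103.78 m², so the carpet must supply 27.89 m² over 39 m².
α = 27.89/39 = 0.715.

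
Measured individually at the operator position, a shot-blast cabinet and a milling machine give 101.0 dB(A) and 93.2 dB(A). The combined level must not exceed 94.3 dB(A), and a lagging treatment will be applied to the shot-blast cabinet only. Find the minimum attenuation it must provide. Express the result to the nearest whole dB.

Everything except the shot-blast cabinet sums to 10^(93.2/10) = 2.089e+09 in linear terms, 93.20 dB(A).
To meet 94.3 dB(A) overall, the treated shot-blast cabinet may contribute at most 10^(94.3/10) − 2.089e+09 = 6.022e+08, i.e. 87.80 dB(A).
Required insertion loss = 101.0 − 87.80 = 13.20 dB.

13 dB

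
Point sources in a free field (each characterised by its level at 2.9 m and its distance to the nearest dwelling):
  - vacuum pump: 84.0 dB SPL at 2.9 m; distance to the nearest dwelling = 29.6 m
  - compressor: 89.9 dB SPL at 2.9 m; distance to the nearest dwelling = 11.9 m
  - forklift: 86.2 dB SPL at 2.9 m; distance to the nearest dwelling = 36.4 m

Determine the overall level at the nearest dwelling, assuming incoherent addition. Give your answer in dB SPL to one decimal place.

First find each source's level at the receiver (point-source: −20·log₁₀(r/r_ref)), then combine on an intensity basis.
vacuum pump: 84.0 − 20·log₁₀(29.6/2.9) = 84.0 − 20.18 = 63.82 dB SPL.
compressor: 89.9 − 20·log₁₀(11.9/2.9) = 89.9 − 12.26 = 77.64 dB SPL.
forklift: 86.2 − 20·log₁₀(36.4/2.9) = 86.2 − 21.97 = 64.23 dB SPL.
Σ 10^(L/10) = 6.309e+07 → L_total = 10·log₁₀(6.309e+07) = 78.00 dB SPL.

78.0 dB SPL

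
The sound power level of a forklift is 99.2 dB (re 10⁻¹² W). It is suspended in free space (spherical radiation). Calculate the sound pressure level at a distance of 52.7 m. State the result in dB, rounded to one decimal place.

53.8 dB

Free-field spherical radiation: L_p = L_w − 10·log₁₀(4π·r²), r = 52.7 m.
4π·r² = 3.49e+04 m², 10·log₁₀ of that is 45.428 dB.
L_p = 99.2 − 45.428 = 53.77 dB.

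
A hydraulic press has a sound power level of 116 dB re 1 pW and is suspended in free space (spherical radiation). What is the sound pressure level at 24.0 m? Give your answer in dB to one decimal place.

L_p = L_w − 10·log₁₀(4π·r²) with r = 24.0 m.
4π·r² = 7238 m², 10·log₁₀ of that is 38.596 dB.
L_p = 116 − 38.596 = 77.40 dB.

77.4 dB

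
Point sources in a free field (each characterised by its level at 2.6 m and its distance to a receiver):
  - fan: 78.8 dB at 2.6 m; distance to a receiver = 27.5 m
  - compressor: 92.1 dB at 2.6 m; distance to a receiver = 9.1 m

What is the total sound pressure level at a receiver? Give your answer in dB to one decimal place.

Apply inverse-square spreading to bring every level to the receiver, then sum 10^(L/10).
fan: 78.8 − 20·log₁₀(27.5/2.6) = 78.8 − 20.49 = 58.31 dB.
compressor: 92.1 − 20·log₁₀(9.1/2.6) = 92.1 − 10.88 = 81.22 dB.
Σ 10^(L/10) = 1.331e+08 → L_total = 10·log₁₀(1.331e+08) = 81.24 dB.

81.2 dB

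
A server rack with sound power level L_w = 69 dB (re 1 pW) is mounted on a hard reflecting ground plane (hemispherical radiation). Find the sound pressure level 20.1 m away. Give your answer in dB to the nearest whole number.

Free-field hemispherical radiation: L_p = L_w − 10·log₁₀(2π·r²), r = 20.1 m.
2π·r² = 2538 m², 10·log₁₀ of that is 34.046 dB.
L_p = 69 − 34.046 = 34.95 dB.

35 dB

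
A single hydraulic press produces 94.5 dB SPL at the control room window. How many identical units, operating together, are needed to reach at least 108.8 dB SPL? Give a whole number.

The shortfall is 108.8 − 94.5 = 14.3 dB, and N units add 10·log₁₀ N, so need 10·log₁₀ N ≥ 14.3.
N ≥ 10^(14.3/10) = 26.915, so N = 27.

27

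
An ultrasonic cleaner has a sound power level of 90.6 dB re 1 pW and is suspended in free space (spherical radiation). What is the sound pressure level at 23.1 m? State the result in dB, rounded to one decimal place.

52.3 dB

L_p = L_w − 10·log₁₀(4π·r²) with r = 23.1 m.
4π·r² = 6706 m², 10·log₁₀ of that is 38.264 dB.
L_p = 90.6 − 38.264 = 52.34 dB.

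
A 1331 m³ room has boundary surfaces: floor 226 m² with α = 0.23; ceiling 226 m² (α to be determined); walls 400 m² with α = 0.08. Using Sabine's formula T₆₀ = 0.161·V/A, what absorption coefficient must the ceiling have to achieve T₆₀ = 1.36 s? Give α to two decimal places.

0.33

A = 0.161·V/T₆₀ = 0.161·1331/1.36 = 157.57 m² sabins.
Absorption from the other surfaces = 226·0.23 + 400·0.08 = 83.98 m², so the ceiling must supply 73.59 m² over 226 m².
α = 73.59/226 = 0.326.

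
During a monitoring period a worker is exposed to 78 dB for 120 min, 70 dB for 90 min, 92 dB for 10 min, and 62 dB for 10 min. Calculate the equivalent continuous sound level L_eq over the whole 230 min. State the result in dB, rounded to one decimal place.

80.2 dB

Weight each interval's intensity by its duration and average over T = 230 min:
Σ tᵢ·10^(Lᵢ/10) = 120·10^(78/10) + 90·10^(70/10) + 10·10^(92/10) + 10·10^(62/10) = 2.434e+10.
L_eq = 10·log₁₀(2.434e+10/230) = 80.25 dB.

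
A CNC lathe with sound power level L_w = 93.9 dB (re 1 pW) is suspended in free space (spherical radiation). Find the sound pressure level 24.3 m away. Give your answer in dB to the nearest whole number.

Free-field spherical radiation: L_p = L_w − 10·log₁₀(4π·r²), r = 24.3 m.
4π·r² = 7420 m², 10·log₁₀ of that is 38.704 dB.
L_p = 93.9 − 38.704 = 55.20 dB.

55 dB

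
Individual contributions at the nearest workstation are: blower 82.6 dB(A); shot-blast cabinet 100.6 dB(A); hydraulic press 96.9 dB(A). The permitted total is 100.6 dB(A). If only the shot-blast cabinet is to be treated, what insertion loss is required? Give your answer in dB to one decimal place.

2.5 dB

The untreated sources together contribute 10^(82.6/10) + 10^(96.9/10) = 5.080e+09, i.e. 97.06 dB(A).
The limit corresponds to 10^(100.6/10) = 1.148e+10; subtracting the fixed part leaves 6.402e+09 for the shot-blast cabinet, i.e. 98.06 dB(A).
Required insertion loss = 100.6 − 98.06 = 2.54 dB.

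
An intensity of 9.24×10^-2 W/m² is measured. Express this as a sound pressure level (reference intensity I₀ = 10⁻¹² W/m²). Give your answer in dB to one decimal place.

109.7 dB

L = 10·log₁₀(I/I₀) = 10·log₁₀(9.24×10^-2/10⁻¹²) = 10·log₁₀(9.24×10^10).
L = 10·(0.9657 + 10) = 109.66 dB.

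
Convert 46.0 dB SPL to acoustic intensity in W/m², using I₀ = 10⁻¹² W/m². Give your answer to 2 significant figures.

L = 10·log₁₀(I/I₀) ⇒ I = I₀·10^(L/10) = 10⁻¹² × 10^4.60.

4.0e-08 W/m²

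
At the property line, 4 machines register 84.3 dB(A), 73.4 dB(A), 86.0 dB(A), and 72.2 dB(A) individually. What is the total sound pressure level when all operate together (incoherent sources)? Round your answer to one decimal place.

88.5 dB(A)

Incoherent sources combine by intensity addition: L_total = 10·log₁₀(Σ 10^(L_i/10)).
Σ 10^(L/10) = 10^(84.3/10) + 10^(73.4/10) + 10^(86.0/10) + 10^(72.2/10) = 7.057e+08.
L_total = 10·log₁₀(7.057e+08) = 88.49 dB(A).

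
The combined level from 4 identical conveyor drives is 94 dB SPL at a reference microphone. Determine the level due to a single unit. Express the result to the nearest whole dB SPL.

88 dB SPL

4 equal contributions raise the level by 10·log₁₀ 4 = 6.021 dB, so each unit alone gives 94 − 6.021.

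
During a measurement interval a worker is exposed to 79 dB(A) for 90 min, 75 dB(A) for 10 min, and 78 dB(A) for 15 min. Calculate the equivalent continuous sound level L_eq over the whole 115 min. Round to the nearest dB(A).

79 dB(A)

Weight each interval's intensity by its duration and average over T = 115 min:
Σ tᵢ·10^(Lᵢ/10) = 90·10^(79/10) + 10·10^(75/10) + 15·10^(78/10) = 8.412e+09.
L_eq = 10·log₁₀(8.412e+09/115) = 78.64 dB(A).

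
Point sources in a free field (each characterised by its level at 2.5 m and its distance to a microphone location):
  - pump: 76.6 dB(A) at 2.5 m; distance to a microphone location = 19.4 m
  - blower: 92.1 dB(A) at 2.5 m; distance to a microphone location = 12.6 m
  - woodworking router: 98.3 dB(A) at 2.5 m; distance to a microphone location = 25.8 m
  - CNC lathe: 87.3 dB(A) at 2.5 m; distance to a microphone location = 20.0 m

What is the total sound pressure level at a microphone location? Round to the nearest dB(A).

81 dB(A)

Apply inverse-square spreading to bring every level to the receiver, then sum 10^(L/10).
pump: 76.6 − 20·log₁₀(19.4/2.5) = 76.6 − 17.80 = 58.80 dB(A).
blower: 92.1 − 20·log₁₀(12.6/2.5) = 92.1 − 14.05 = 78.05 dB(A).
woodworking router: 98.3 − 20·log₁₀(25.8/2.5) = 98.3 − 20.27 = 78.03 dB(A).
CNC lathe: 87.3 − 20·log₁₀(20.0/2.5) = 87.3 − 18.06 = 69.24 dB(A).
Σ 10^(L/10) = 1.365e+08 → L_total = 10·log₁₀(1.365e+08) = 81.35 dB(A).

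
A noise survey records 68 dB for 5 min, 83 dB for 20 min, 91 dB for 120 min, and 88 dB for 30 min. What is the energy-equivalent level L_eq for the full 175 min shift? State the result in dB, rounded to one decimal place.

Weight each interval's intensity by its duration and average over T = 175 min:
Σ tᵢ·10^(Lᵢ/10) = 5·10^(68/10) + 20·10^(83/10) + 120·10^(91/10) + 30·10^(88/10) = 1.740e+11.
L_eq = 10·log₁₀(1.740e+11/175) = 89.98 dB.

90.0 dB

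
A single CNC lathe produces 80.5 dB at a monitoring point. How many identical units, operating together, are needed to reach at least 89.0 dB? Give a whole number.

8

The shortfall is 89.0 − 80.5 = 8.5 dB, and N units add 10·log₁₀ N, so need 10·log₁₀ N ≥ 8.5.
N ≥ 10^(8.5/10) = 7.079, so N = 8.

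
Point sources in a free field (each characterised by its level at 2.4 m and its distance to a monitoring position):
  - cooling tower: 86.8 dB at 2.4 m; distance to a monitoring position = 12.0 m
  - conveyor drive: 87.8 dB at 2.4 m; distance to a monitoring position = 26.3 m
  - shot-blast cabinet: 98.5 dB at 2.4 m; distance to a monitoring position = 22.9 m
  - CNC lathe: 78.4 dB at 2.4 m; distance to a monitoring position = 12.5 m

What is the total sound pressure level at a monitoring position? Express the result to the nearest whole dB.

80 dB

Apply inverse-square spreading to bring every level to the receiver, then sum 10^(L/10).
cooling tower: 86.8 − 20·log₁₀(12.0/2.4) = 86.8 − 13.98 = 72.82 dB.
conveyor drive: 87.8 − 20·log₁₀(26.3/2.4) = 87.8 − 20.79 = 67.01 dB.
shot-blast cabinet: 98.5 − 20·log₁₀(22.9/2.4) = 98.5 − 19.59 = 78.91 dB.
CNC lathe: 78.4 − 20·log₁₀(12.5/2.4) = 78.4 − 14.33 = 64.07 dB.
Σ 10^(L/10) = 1.045e+08 → L_total = 10·log₁₀(1.045e+08) = 80.19 dB.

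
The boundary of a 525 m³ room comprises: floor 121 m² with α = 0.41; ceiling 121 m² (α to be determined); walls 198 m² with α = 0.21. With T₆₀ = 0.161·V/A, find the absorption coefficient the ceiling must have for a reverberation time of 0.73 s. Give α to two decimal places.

Required total absorption A = 0.161·525/0.73 = 115.79 m².
Absorption from the other surfaces = 121·0.41 + 198·0.21 = 91.19 m², so the ceiling must supply 24.60 m² over 121 m².
α = 24.60/121 = 0.203.

0.20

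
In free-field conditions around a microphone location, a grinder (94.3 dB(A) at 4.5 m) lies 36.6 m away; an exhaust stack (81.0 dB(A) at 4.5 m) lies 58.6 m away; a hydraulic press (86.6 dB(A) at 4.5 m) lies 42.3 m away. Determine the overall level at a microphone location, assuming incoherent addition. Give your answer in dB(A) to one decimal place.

Propagate each source to the receiver with L = L_ref − 20·log₁₀(r/r_ref), then add intensities.
grinder: 94.3 − 20·log₁₀(36.6/4.5) = 94.3 − 18.21 = 76.09 dB(A).
exhaust stack: 81.0 − 20·log₁₀(58.6/4.5) = 81.0 − 22.29 = 58.71 dB(A).
hydraulic press: 86.6 − 20·log₁₀(42.3/4.5) = 86.6 − 19.46 = 67.14 dB(A).
Σ 10^(L/10) = 4.660e+07 → L_total = 10·log₁₀(4.660e+07) = 76.68 dB(A).

76.7 dB(A)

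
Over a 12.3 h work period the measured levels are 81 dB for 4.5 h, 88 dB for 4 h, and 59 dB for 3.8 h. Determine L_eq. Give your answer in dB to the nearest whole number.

L_eq = 10·log₁₀[(1/T)·Σ tᵢ·10^(Lᵢ/10)] with T = 12.3 h.
Σ tᵢ·10^(Lᵢ/10) = 4.5·10^(81/10) + 4·10^(88/10) + 3.8·10^(59/10) = 3.093e+09.
L_eq = 10·log₁₀(3.093e+09/12.3) = 84.01 dB.

84 dB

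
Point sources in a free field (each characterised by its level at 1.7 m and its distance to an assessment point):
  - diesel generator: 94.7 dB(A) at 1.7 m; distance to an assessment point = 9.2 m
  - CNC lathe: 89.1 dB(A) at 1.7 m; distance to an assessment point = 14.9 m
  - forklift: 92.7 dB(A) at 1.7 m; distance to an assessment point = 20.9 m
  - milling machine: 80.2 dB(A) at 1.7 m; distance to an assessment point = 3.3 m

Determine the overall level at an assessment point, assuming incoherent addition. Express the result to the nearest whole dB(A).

82 dB(A)

Propagate each source to the receiver with L = L_ref − 20·log₁₀(r/r_ref), then add intensities.
diesel generator: 94.7 − 20·log₁₀(9.2/1.7) = 94.7 − 14.67 = 80.03 dB(A).
CNC lathe: 89.1 − 20·log₁₀(14.9/1.7) = 89.1 − 18.85 = 70.25 dB(A).
forklift: 92.7 − 20·log₁₀(20.9/1.7) = 92.7 − 21.79 = 70.91 dB(A).
milling machine: 80.2 − 20·log₁₀(3.3/1.7) = 80.2 − 5.76 = 74.44 dB(A).
Σ 10^(L/10) = 1.515e+08 → L_total = 10·log₁₀(1.515e+08) = 81.80 dB(A).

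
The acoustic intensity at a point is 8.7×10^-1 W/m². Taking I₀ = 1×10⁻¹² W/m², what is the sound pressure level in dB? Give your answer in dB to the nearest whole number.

119 dB

L = 10·log₁₀(I/I₀) = 10·log₁₀(8.7×10^-1/10⁻¹²) = 10·log₁₀(8.7×10^11).
L = 10·(0.9395 + 11) = 119.40 dB.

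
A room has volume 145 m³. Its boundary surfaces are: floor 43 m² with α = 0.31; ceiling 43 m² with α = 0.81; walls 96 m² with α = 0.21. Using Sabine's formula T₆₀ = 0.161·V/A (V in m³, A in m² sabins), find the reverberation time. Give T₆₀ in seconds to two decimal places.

A = Σ Sᵢαᵢ = 43·0.31 + 43·0.81 + 96·0.21 = 68.32 m².
T₆₀ = 0.161·V/A = 0.161·145/68.32 = 0.342 s.

0.34 s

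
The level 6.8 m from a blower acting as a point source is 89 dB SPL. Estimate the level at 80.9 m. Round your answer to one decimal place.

67.5 dB SPL

Spherical spreading from a point source gives a 20·log₁₀(r₂/r₁) drop.
L₂ = 89 − 20·log₁₀(80.9/6.8) = 89 − 21.509 = 67.49 dB SPL.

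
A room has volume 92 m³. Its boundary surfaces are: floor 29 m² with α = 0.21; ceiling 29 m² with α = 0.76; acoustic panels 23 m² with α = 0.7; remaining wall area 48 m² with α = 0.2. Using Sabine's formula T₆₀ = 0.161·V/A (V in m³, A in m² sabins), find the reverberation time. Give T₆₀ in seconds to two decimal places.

A = Σ Sᵢαᵢ = 29·0.21 + 29·0.76 + 23·0.7 + 48·0.2 = 53.83 m².
T₆₀ = 0.161·V/A = 0.161·92/53.83 = 0.275 s.

0.28 s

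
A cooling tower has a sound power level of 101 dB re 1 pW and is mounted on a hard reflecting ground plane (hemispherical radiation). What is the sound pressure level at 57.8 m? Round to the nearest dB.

58 dB

Free-field hemispherical radiation: L_p = L_w − 10·log₁₀(2π·r²), r = 57.8 m.
2π·r² = 2.099e+04 m², 10·log₁₀ of that is 43.220 dB.
L_p = 101 − 43.220 = 57.78 dB.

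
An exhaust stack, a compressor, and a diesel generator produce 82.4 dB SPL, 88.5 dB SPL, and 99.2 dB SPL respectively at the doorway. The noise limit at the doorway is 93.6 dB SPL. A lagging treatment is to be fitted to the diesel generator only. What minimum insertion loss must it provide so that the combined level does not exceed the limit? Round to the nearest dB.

The untreated sources together contribute 10^(82.4/10) + 10^(88.5/10) = 8.817e+08, i.e. 89.45 dB SPL.
To meet 93.6 dB SPL overall, the treated diesel generator may contribute at most 10^(93.6/10) − 8.817e+08 = 1.409e+09, i.e. 91.49 dB SPL.
Required insertion loss = 99.2 − 91.49 = 7.71 dB.

8 dB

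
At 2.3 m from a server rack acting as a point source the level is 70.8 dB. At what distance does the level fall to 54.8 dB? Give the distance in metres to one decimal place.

Point-source spreading drops the level by 20·log₁₀(r₂/r₁); inverting, r₂/r₁ = 10^(ΔL/20).
r₂ = 2.3·10^((70.8−54.8)/20) = 2.3·10^(16.0/20) = 14.51 m.

14.5 m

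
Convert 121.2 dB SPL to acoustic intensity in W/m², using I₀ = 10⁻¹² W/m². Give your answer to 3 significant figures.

L = 10·log₁₀(I/I₀) ⇒ I = I₀·10^(L/10) = 10⁻¹² × 10^12.12.

1.32 W/m²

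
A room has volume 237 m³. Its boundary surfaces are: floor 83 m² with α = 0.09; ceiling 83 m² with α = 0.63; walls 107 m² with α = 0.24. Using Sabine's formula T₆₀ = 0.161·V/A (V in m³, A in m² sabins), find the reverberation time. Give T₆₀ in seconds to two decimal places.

0.45 s

A = Σ Sᵢαᵢ = 83·0.09 + 83·0.63 + 107·0.24 = 85.44 m².
T₆₀ = 0.161·V/A = 0.161·237/85.44 = 0.447 s.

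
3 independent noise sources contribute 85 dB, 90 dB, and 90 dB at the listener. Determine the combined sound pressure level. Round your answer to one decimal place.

93.6 dB

Incoherent sources combine by intensity addition: L_total = 10·log₁₀(Σ 10^(L_i/10)).
Σ 10^(L/10) = 10^(85/10) + 10^(90/10) + 10^(90/10) = 2.316e+09.
L_total = 10·log₁₀(2.316e+09) = 93.65 dB.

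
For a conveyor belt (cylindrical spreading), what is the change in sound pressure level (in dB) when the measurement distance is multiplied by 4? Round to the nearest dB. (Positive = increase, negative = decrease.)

With cylindrical spreading the level changes by −10·log₁₀(r₂/r₁).
ΔL = −10·log₁₀(4) = -6.02 dB.

-6 dB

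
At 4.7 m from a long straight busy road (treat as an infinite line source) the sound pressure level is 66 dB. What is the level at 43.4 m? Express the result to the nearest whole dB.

56 dB

Cylindrical spreading from a line source gives a 10·log₁₀(r₂/r₁) drop.
L₂ = 66 − 10·log₁₀(43.4/4.7) = 66 − 9.654 = 56.35 dB.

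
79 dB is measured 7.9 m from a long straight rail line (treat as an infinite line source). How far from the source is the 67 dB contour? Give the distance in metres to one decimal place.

For a line source L₁ − L₂ = 10·log₁₀(r₂/r₁), so r₂ = r₁·10^((L₁−L₂)/10).
r₂ = 7.9·10^((79−67)/10) = 7.9·10^(12.0/10) = 125.21 m.

125.2 m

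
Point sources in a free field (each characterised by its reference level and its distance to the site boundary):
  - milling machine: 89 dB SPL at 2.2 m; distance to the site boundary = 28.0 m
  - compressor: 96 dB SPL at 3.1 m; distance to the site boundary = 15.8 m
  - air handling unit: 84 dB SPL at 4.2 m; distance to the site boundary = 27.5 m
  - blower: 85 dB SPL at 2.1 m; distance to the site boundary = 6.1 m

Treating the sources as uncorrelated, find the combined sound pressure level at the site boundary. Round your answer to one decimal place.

83.0 dB SPL

First find each source's level at the receiver (point-source: −20·log₁₀(r/r_ref)), then combine on an intensity basis.
milling machine: 89 − 20·log₁₀(28.0/2.2) = 89 − 22.09 = 66.91 dB SPL.
compressor: 96 − 20·log₁₀(15.8/3.1) = 96 − 14.15 = 81.85 dB SPL.
air handling unit: 84 − 20·log₁₀(27.5/4.2) = 84 − 16.32 = 67.68 dB SPL.
blower: 85 − 20·log₁₀(6.1/2.1) = 85 − 9.26 = 75.74 dB SPL.
Σ 10^(L/10) = 2.015e+08 → L_total = 10·log₁₀(2.015e+08) = 83.04 dB SPL.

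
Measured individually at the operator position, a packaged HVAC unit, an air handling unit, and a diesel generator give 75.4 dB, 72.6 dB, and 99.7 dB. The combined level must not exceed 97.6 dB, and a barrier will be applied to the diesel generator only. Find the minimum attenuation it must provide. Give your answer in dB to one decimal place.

The untreated sources together contribute 10^(75.4/10) + 10^(72.6/10) = 5.287e+07, i.e. 77.23 dB.
To meet 97.6 dB overall, the treated diesel generator may contribute at most 10^(97.6/10) − 5.287e+07 = 5.702e+09, i.e. 97.56 dB.
Required insertion loss = 99.7 − 97.56 = 2.14 dB.

2.1 dB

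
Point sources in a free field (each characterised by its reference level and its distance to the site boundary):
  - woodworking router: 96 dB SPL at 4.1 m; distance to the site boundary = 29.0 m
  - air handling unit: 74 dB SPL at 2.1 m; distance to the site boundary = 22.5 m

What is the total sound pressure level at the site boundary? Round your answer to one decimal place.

79.0 dB SPL

Apply inverse-square spreading to bring every level to the receiver, then sum 10^(L/10).
woodworking router: 96 − 20·log₁₀(29.0/4.1) = 96 − 16.99 = 79.01 dB SPL.
air handling unit: 74 − 20·log₁₀(22.5/2.1) = 74 − 20.60 = 53.40 dB SPL.
Σ 10^(L/10) = 7.979e+07 → L_total = 10·log₁₀(7.979e+07) = 79.02 dB SPL.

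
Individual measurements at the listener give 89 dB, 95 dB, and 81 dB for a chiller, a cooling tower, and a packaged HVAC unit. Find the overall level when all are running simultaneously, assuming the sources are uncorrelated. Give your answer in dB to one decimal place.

Incoherent sources combine by intensity addition: L_total = 10·log₁₀(Σ 10^(L_i/10)).
Σ 10^(L/10) = 10^(89/10) + 10^(95/10) + 10^(81/10) = 4.082e+09.
L_total = 10·log₁₀(4.082e+09) = 96.11 dB.

96.1 dB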